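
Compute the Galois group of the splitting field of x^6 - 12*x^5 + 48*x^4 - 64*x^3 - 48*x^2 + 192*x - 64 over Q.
The polynomial f is an irreducible sextic over Q, so G = Gal(f/Q) is one of the 16 transitive subgroups 6T1, ..., 6T16 of S_6. The discriminant of f is -450868486864896, which is not a perfect square, so G is not contained in A_6. The transitive groups of degree 6 not contained in A_6 are: C_6 (6T1, order 6), S_3 (6T2, order 6), D_6 (6T3, order 12), C_3 x S_3 (6T5, order 18), A_4 x C_2 (6T6, order 24), S_4 (6T8, order 24), S_3 x S_3 (6T9, order 36), S_4 x C_2 (6T11, order 48), (S_3 x S_3) : C_2 (6T13, order 72), PGL(2,5) (6T14, order 120), S_6 (6T16, order 720). By Dedekind's theorem, for a prime p not dividing disc(f) the degrees of the irreducible factors of f mod p form the cycle type of an element of G. Factoring f modulo the 33 such primes p <= 149 (skipping 2, 3, which divide the discriminant), each new pattern first appears at: mod 5: f = (x^3 + x^2 + 2)(x^3 + 2x^2 + x + 3), pattern 3+3; mod 7: f = (x^6 + 2x^5 + 6x^4 + 6x^3 + x^2 + 3x + 6), pattern 6; mod 17: f = (x + 2)(x + 11)(x^2 + 13x + 1)(x^2 + 13x + 11), pattern 2+2+1+1; mod 19: f = (x + 3)(x + 5)(x + 10)(x + 12)(x^2 + 15x + 9), pattern 2+1+1+1+1; mod 71: f = (x^2 + 67x + 7)(x^2 + 67x + 22)(x^2 + 67x + 42), pattern 2+2+2. No other pattern occurs in this range, so the set of observed cycle types is {3+3, 6, 2+2+1+1, 2+1+1+1+1, 2+2+2}. The candidates containing elements of all these cycle types are A_4 x C_2 (6T6) of order 24, S_4 x C_2 (6T11) of order 48, (S_3 x S_3) : C_2 (6T13) of order 72, S_6 (6T16) of order 720; the others are excluded. The observed types are precisely the cycle types that occur in A_4 x C_2 (6T6) (apart from the identity). Each of the other remaining candidates has further cycle types, and by the Chebotarev density theorem the matching factorization patterns would occur for a proportion of primes equal to their share of the group: S_4 x C_2 (6T11) additionally contains elements of type 4+2, 4+1+1 (12 of its 48 elements, about 25% of primes); (S_3 x S_3) : C_2 (6T13) additionally contains elements of type 4+2, 3+2+1, 3+1+1+1 (34 of its 72 elements, about 47% of primes); S_6 (6T16) additionally contains elements of type 5+1, 4+2, 4+1+1, 3+2+1, 3+1+1+1 (484 of its 720 elements, about 67% of primes). None of the 33 primes tested shows any such pattern (for each of these groups the chance of that is below 10^-4), which rules them out. Hence G = A_4 x C_2 (6T6), of order 24.

A_4 x C_2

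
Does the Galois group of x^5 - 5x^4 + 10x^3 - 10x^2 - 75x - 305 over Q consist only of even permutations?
The polynomial is irreducible of degree 5 over Q. Its discriminant is 67108864000000 = 8192000^2, a perfect square. A Galois group lies in the alternating group exactly when the discriminant is a square in Q, so the Galois group (D_5) is contained in A_5.

Yes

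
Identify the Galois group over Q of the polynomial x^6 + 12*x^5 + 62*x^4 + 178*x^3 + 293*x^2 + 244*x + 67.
S_4

The polynomial f is an irreducible sextic over Q, so G = Gal(f/Q) is one of the 16 transitive subgroups 6T1, ..., 6T16 of S_6. The discriminant of f is 276091456 = 16616^2, a perfect square, so G is contained in A_6. The transitive groups of degree 6 contained in A_6 are: A_4 (6T4, order 12), S_4 (6T7, order 24), (C_3 x C_3) : C_4 (6T10, order 36), PSL(2,5) (6T12, order 60), A_6 (6T15, order 360). By Dedekind's theorem, for a prime p not dividing disc(f) the degrees of the irreducible factors of f mod p form the cycle type of an element of G. Factoring f modulo the 79 such primes p <= 421 (skipping 2, 31, 67, which divide the discriminant), each new pattern first appears at: mod 3: f = (x^2 + 1)(x^4 + x^2 + x + 1), pattern 4+2; mod 5: f = (x^3 + 3x + 3)(x^3 + 2x^2 + 4x + 4), pattern 3+3; mod 11: f = (x + 1)(x + 7)(x^2 + 6x + 3)(x^2 + 9x + 10), pattern 2+2+1+1. No other pattern occurs in this range, so the set of observed cycle types is {4+2, 3+3, 2+2+1+1}. The candidates containing elements of all these cycle types are S_4 (6T7) of order 24, (C_3 x C_3) : C_4 (6T10) of order 36, A_6 (6T15) of order 360; the others are excluded. The observed types are precisely the cycle types that occur in S_4 (6T7) (apart from the identity). Each of the other remaining candidates has further cycle types, and by the Chebotarev density theorem the matching factorization patterns would occur for a proportion of primes equal to their share of the group: (C_3 x C_3) : C_4 (6T10) additionally contains elements of type 3+1+1+1 (4 of its 36 elements, about 11% of primes); A_6 (6T15) additionally contains elements of type 5+1, 3+1+1+1 (184 of its 360 elements, about 51% of primes). None of the 79 primes tested shows any such pattern (for each of these groups the chance of that is below 10^-4), which rules them out. Hence G = S_4 (6T7), of order 24.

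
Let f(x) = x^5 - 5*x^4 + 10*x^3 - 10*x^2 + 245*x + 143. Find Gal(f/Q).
F_20 (order 20)

The polynomial f is an irreducible quintic over Q, so G = Gal(f/Q) is a transitive subgroup of S_5: one of C_5 (5T1, order 5), D_5 (5T2, order 10), F_20 (5T3, order 20), A_5 (5T4, order 60) or S_5 (5T5, order 120). The discriminant of f is 271790899200000, which is not a perfect square, so G is not contained in A_5. The transitive groups of degree 5 not contained in A_5 are: F_20 (5T3, order 20), S_5 (5T5, order 120). By Dedekind's theorem, for a prime p not dividing disc(f) the degrees of the irreducible factors of f mod p form the cycle type of an element of G. Factoring f modulo the 18 such primes p <= 73 (skipping 2, 3, 5, which divide the discriminant), each new pattern first appears at: mod 7: f = (x + 4)(x^4 + 5x^3 + 4x^2 + 2x + 6), pattern 4+1; mod 11: f = (x)(x^2 + 2x + 4)(x^2 + 4x + 9), pattern 2+2+1; mod 19: f = (x^5 + 14x^4 + 10x^3 + 9x^2 + 17x + 10), pattern 5. No other pattern occurs in this range, so the set of observed cycle types is {4+1, 2+2+1, 5}. The candidates containing elements of all these cycle types are F_20 (5T3) of order 20, S_5 (5T5) of order 120; the others are excluded. The observed types are precisely the cycle types that occur in F_20 (5T3) (apart from the identity). Each of the other remaining candidates has further cycle types, and by the Chebotarev density theorem the matching factorization patterns would occur for a proportion of primes equal to their share of the group: S_5 (5T5) additionally contains elements of type 3+2, 3+1+1, 2+1+1+1 (50 of its 120 elements, about 42% of primes). None of the 18 primes tested shows any such pattern (for each of these groups the chance of that is below 10^-4), which rules them out. Hence G = F_20 (5T3), of order 20.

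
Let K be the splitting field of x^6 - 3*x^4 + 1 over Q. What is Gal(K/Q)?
6T6: A_4 x C_2

The polynomial f is an irreducible sextic over Q, so G = Gal(f/Q) is one of the 16 transitive subgroups 6T1, ..., 6T16 of S_6. The discriminant of f is -419904, which is not a perfect square, so G is not contained in A_6. The transitive groups of degree 6 not contained in A_6 are: C_6 (6T1, order 6), S_3 (6T2, order 6), D_6 (6T3, order 12), C_3 x S_3 (6T5, order 18), A_4 x C_2 (6T6, order 24), S_4 (6T8, order 24), S_3 x S_3 (6T9, order 36), S_4 x C_2 (6T11, order 48), (S_3 x S_3) : C_2 (6T13, order 72), PGL(2,5) (6T14, order 120), S_6 (6T16, order 720). By Dedekind's theorem, for a prime p not dividing disc(f) the degrees of the irreducible factors of f mod p form the cycle type of an element of G. Factoring f modulo the 33 such primes p <= 149 (skipping 2, 3, which divide the discriminant), each new pattern first appears at: mod 5: f = (x^3 + x^2 + 4x + 3)(x^3 + 4x^2 + 4x + 2), pattern 3+3; mod 7: f = (x^6 + 4x^4 + 1), pattern 6; mod 17: f = (x + 2)(x + 15)(x^2 + 6)(x^2 + 12), pattern 2+2+1+1; mod 19: f = (x + 6)(x + 7)(x + 12)(x + 13)(x^2 + 6), pattern 2+1+1+1+1; mod 71: f = (x^2 + 40)(x^2 + 45)(x^2 + 54), pattern 2+2+2. No other pattern occurs in this range, so the set of observed cycle types is {3+3, 6, 2+2+1+1, 2+1+1+1+1, 2+2+2}. The candidates containing elements of all these cycle types are A_4 x C_2 (6T6) of order 24, S_4 x C_2 (6T11) of order 48, (S_3 x S_3) : C_2 (6T13) of order 72, S_6 (6T16) of order 720; the others are excluded. The observed types are precisely the cycle types that occur in A_4 x C_2 (6T6) (apart from the identity). Each of the other remaining candidates has further cycle types, and by the Chebotarev density theorem the matching factorization patterns would occur for a proportion of primes equal to their share of the group: S_4 x C_2 (6T11) additionally contains elements of type 4+2, 4+1+1 (12 of its 48 elements, about 25% of primes); (S_3 x S_3) : C_2 (6T13) additionally contains elements of type 4+2, 3+2+1, 3+1+1+1 (34 of its 72 elements, about 47% of primes); S_6 (6T16) additionally contains elements of type 5+1, 4+2, 4+1+1, 3+2+1, 3+1+1+1 (484 of its 720 elements, about 67% of primes). None of the 33 primes tested shows any such pattern (for each of these groups the chance of that is below 10^-4), which rules them out. Hence G = A_4 x C_2 (6T6), of order 24.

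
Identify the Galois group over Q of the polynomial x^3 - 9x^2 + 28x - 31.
S_3, the symmetric group on 3 letters

The polynomial is an irreducible cubic over Q and its discriminant is -31, which is not a perfect square. For an irreducible cubic, a non-square discriminant gives Galois group S_3.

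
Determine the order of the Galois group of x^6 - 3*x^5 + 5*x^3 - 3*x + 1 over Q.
6

The degree of the splitting field over Q equals the order of the Galois group, so first determine the group. The polynomial f is an irreducible sextic over Q, so G = Gal(f/Q) is one of the 16 transitive subgroups 6T1, ..., 6T16 of S_6. The discriminant of f is -34992, which is not a perfect square, so G is not contained in A_6. The transitive groups of degree 6 not contained in A_6 are: C_6 (6T1, order 6), S_3 (6T2, order 6), D_6 (6T3, order 12), C_3 x S_3 (6T5, order 18), A_4 x C_2 (6T6, order 24), S_4 (6T8, order 24), S_3 x S_3 (6T9, order 36), S_4 x C_2 (6T11, order 48), (S_3 x S_3) : C_2 (6T13, order 72), PGL(2,5) (6T14, order 120), S_6 (6T16, order 720). By Dedekind's theorem, for a prime p not dividing disc(f) the degrees of the irreducible factors of f mod p form the cycle type of an element of G. Factoring f modulo the 23 such primes p <= 97 (skipping 2, 3, which divide the discriminant), each new pattern first appears at: mod 5: f = (x^2 + x + 1)(x^2 + 2x + 3)(x^2 + 4x + 2), pattern 2+2+2; mod 7: f = (x^3 + x^2 + 3x + 1)(x^3 + 3x^2 + x + 1), pattern 3+3; mod 31: f = (x + 3)(x + 7)(x + 9)(x + 21)(x + 23)(x + 27), pattern 1+1+1+1+1+1. No other pattern occurs in this range, so the set of observed cycle types is {2+2+2, 3+3, 1+1+1+1+1+1}. The candidates containing elements of all these cycle types are C_6 (6T1) of order 6, S_3 (6T2) of order 6, D_6 (6T3) of order 12, C_3 x S_3 (6T5) of order 18, A_4 x C_2 (6T6) of order 24, S_4 (6T8) of order 24, S_3 x S_3 (6T9) of order 36, S_4 x C_2 (6T11) of order 48, (S_3 x S_3) : C_2 (6T13) of order 72, PGL(2,5) (6T14) of order 120, S_6 (6T16) of order 720; the others are excluded. The observed types are precisely the cycle types that occur in S_3 (6T2). Each of the other remaining candidates has further cycle types, and by the Chebotarev density theorem the matching factorization patterns would occur for a proportion of primes equal to their share of the group: C_6 (6T1) additionally contains elements of type 6 (2 of its 6 elements, about 33% of primes); D_6 (6T3) additionally contains elements of type 6, 2+2+1+1 (5 of its 12 elements, about 42% of primes); C_3 x S_3 (6T5) additionally contains elements of type 6, 3+1+1+1 (10 of its 18 elements, about 56% of primes); A_4 x C_2 (6T6) additionally contains elements of type 6, 2+2+1+1, 2+1+1+1+1 (14 of its 24 elements, about 58% of primes); S_4 (6T8) additionally contains elements of type 4+1+1, 2+2+1+1 (9 of its 24 elements, about 38% of primes); S_3 x S_3 (6T9) additionally contains elements of type 6, 3+1+1+1, 2+2+1+1 (25 of its 36 elements, about 69% of primes); S_4 x C_2 (6T11) additionally contains elements of type 6, 4+2, 4+1+1, 2+2+1+1, 2+1+1+1+1 (32 of its 48 elements, about 67% of primes); (S_3 x S_3) : C_2 (6T13) additionally contains elements of type 6, 4+2, 3+2+1, 3+1+1+1, 2+2+1+1, 2+1+1+1+1 (61 of its 72 elements, about 85% of primes); PGL(2,5) (6T14) additionally contains elements of type 6, 5+1, 4+1+1, 2+2+1+1 (89 of its 120 elements, about 74% of primes); S_6 (6T16) additionally contains elements of type 6, 5+1, 4+2, 4+1+1, 3+2+1, 3+1+1+1, 2+2+1+1, 2+1+1+1+1 (664 of its 720 elements, about 92% of primes). None of the 23 primes tested shows any such pattern (for each of these groups the chance of that is below 10^-4), which rules them out. Hence G = S_3 (6T2), of order 6. The Galois group S_3 (6T2) has order 6, so the splitting field has degree 6 over Q.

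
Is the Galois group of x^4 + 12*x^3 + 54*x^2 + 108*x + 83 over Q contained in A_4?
The polynomial is irreducible of degree 4 over Q. Its discriminant is 2048, which is not a perfect square. A Galois group lies in the alternating group exactly when the discriminant is a square in Q, so the Galois group (D_4) is not contained in A_4.

No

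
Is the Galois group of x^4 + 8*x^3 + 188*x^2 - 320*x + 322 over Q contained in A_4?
No

The polynomial is irreducible of degree 4 over Q. Its discriminant is 5085855516672, which is not a perfect square. A Galois group lies in the alternating group exactly when the discriminant is a square in Q, so the Galois group (C_4) is not contained in A_4.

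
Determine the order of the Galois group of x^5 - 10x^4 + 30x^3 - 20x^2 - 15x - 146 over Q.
10

The degree of the splitting field over Q equals the order of the Galois group, so first determine the group. The polynomial f is an irreducible quintic over Q, so G = Gal(f/Q) is a transitive subgroup of S_5: one of C_5 (5T1, order 5), D_5 (5T2, order 10), F_20 (5T3, order 20), A_5 (5T4, order 60) or S_5 (5T5, order 120). The discriminant of f is 1327104000000 = 1152000^2, a perfect square, so G is contained in A_5. The transitive groups of degree 5 contained in A_5 are: C_5 (5T1, order 5), D_5 (5T2, order 10), A_5 (5T4, order 60). By Dedekind's theorem, for a prime p not dividing disc(f) the degrees of the irreducible factors of f mod p form the cycle type of an element of G. Factoring f modulo the 23 such primes p <= 101 (skipping 2, 3, 5, which divide the discriminant), each new pattern first appears at: mod 7: f = (x^5 + 4x^4 + 2x^3 + x^2 + 6x + 1), pattern 5; mod 17: f = (x + 11)(x^2 + 14x + 4)(x^2 + 16x + 16), pattern 2+2+1. No other pattern occurs in this range, so the set of observed cycle types is {5, 2+2+1}. The candidates containing elements of all these cycle types are D_5 (5T2) of order 10, A_5 (5T4) of order 60; the others are excluded. The observed types are precisely the cycle types that occur in D_5 (5T2) (apart from the identity). Each of the other remaining candidates has further cycle types, and by the Chebotarev density theorem the matching factorization patterns would occur for a proportion of primes equal to their share of the group: A_5 (5T4) additionally contains elements of type 3+1+1 (20 of its 60 elements, about 33% of primes). None of the 23 primes tested shows any such pattern (for each of these groups the chance of that is below 10^-4), which rules them out. Hence G = D_5 (5T2), of order 10. The Galois group D_5 (5T2) has order 10, so the splitting field has degree 10 over Q.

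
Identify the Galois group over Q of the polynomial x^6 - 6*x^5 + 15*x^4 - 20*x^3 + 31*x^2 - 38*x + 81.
The polynomial f is an irreducible sextic over Q, so G = Gal(f/Q) is one of the 16 transitive subgroups 6T1, ..., 6T16 of S_6. The discriminant of f is -66039417143296, which is not a perfect square, so G is not contained in A_6. The transitive groups of degree 6 not contained in A_6 are: C_6 (6T1, order 6), S_3 (6T2, order 6), D_6 (6T3, order 12), C_3 x S_3 (6T5, order 18), A_4 x C_2 (6T6, order 24), S_4 (6T8, order 24), S_3 x S_3 (6T9, order 36), S_4 x C_2 (6T11, order 48), (S_3 x S_3) : C_2 (6T13, order 72), PGL(2,5) (6T14, order 120), S_6 (6T16, order 720). By Dedekind's theorem, for a prime p not dividing disc(f) the degrees of the irreducible factors of f mod p form the cycle type of an element of G. Factoring f modulo the 17 such primes p <= 67 (skipping 2, 31, which divide the discriminant), each new pattern first appears at: mod 3: f = (x)(x + 1)(x^4 + 2x^3 + x^2 + 1), pattern 4+1+1; mod 5: f = (x^3 + x^2 + 3x + 1)(x^3 + 3x^2 + 4x + 1), pattern 3+3; mod 7: f = (x^6 + x^5 + x^4 + x^3 + 3x^2 + 4x + 4), pattern 6; mod 11: f = (x^2 + 5)(x^2 + 7x + 9)(x^2 + 9x + 4), pattern 2+2+2; mod 13: f = (x^2 + 11x + 12)(x^4 + 9x^3 + 8x^2 + 5x + 10), pattern 4+2; mod 37: f = (x + 9)(x + 26)(x^2 + 16x + 10)(x^2 + 17x + 9), pattern 2+2+1+1; mod 47: f = (x + 9)(x + 17)(x + 28)(x + 36)(x^2 + 45x + 2), pattern 2+1+1+1+1. No other pattern occurs in this range, so the set of observed cycle types is {4+1+1, 3+3, 6, 2+2+2, 4+2, 2+2+1+1, 2+1+1+1+1}. The candidates containing elements of all these cycle types are S_4 x C_2 (6T11) of order 48, S_6 (6T16) of order 720; the others are excluded. The observed types are precisely the cycle types that occur in S_4 x C_2 (6T11) (apart from the identity). Each of the other remaining candidates has further cycle types, and by the Chebotarev density theorem the matching factorization patterns would occur for a proportion of primes equal to their share of the group: S_6 (6T16) additionally contains elements of type 5+1, 3+2+1, 3+1+1+1 (304 of its 720 elements, about 42% of primes). None of the 17 primes tested shows any such pattern (for each of these groups the chance of that is below 10^-4), which rules them out. Hence G = S_4 x C_2 (6T11), of order 48.

S_4 x C_2 (order 48)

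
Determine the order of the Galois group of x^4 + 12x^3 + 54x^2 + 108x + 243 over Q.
8

The degree of the splitting field over Q equals the order of the Galois group, so first determine the group. The polynomial is an irreducible quartic over Q and its discriminant is 1088391168, which is not a perfect square, so the Galois group is not contained in A_4. The resolvent cubic y^3 - 54*y^2 + 324*y + 5832 has exactly one rational root, so the Galois group is C_4 or D_4. The quartic remains irreducible over Q(sqrt(disc)), so the group is D_4. The Galois group D_4 (4T3) has order 8, so the splitting field has degree 8 over Q.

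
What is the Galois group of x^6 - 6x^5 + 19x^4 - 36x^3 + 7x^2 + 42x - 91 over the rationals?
A_4, A_4 acting on 6 points

The polynomial f is an irreducible sextic over Q, so G = Gal(f/Q) is one of the 16 transitive subgroups 6T1, ..., 6T16 of S_6. The discriminant of f is 164995463643136 = 12845056^2, a perfect square, so G is contained in A_6. The transitive groups of degree 6 contained in A_6 are: A_4 (6T4, order 12), S_4 (6T7, order 24), (C_3 x C_3) : C_4 (6T10, order 36), PSL(2,5) (6T12, order 60), A_6 (6T15, order 360). By Dedekind's theorem, for a prime p not dividing disc(f) the degrees of the irreducible factors of f mod p form the cycle type of an element of G. Factoring f modulo the 33 such primes p <= 149 (skipping 2, 7, which divide the discriminant), each new pattern first appears at: mod 3: f = (x^3 + 2x + 1)(x^3 + 2x + 2), pattern 3+3; mod 13: f = (x)(x + 11)(x^2 + 11x + 8)(x^2 + 11x + 12), pattern 2+2+1+1. No other pattern occurs in this range, so the set of observed cycle types is {3+3, 2+2+1+1}. The candidates containing elements of all these cycle types are A_4 (6T4) of order 12, S_4 (6T7) of order 24, (C_3 x C_3) : C_4 (6T10) of order 36, PSL(2,5) (6T12) of order 60, A_6 (6T15) of order 360; the others are excluded. The observed types are precisely the cycle types that occur in A_4 (6T4) (apart from the identity). Each of the other remaining candidates has further cycle types, and by the Chebotarev density theorem the matching factorization patterns would occur for a proportion of primes equal to their share of the group: S_4 (6T7) additionally contains elements of type 4+2 (6 of its 24 elements, about 25% of primes); (C_3 x C_3) : C_4 (6T10) additionally contains elements of type 4+2, 3+1+1+1 (22 of its 36 elements, about 61% of primes); PSL(2,5) (6T12) additionally contains elements of type 5+1 (24 of its 60 elements, about 40% of primes); A_6 (6T15) additionally contains elements of type 5+1, 4+2, 3+1+1+1 (274 of its 360 elements, about 76% of primes). None of the 33 primes tested shows any such pattern (for each of these groups the chance of that is below 10^-4), which rules them out. Hence G = A_4 (6T4), of order 12.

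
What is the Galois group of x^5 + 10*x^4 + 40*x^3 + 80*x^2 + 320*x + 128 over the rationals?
The polynomial f is an irreducible quintic over Q, so G = Gal(f/Q) is a transitive subgroup of S_5: one of C_5 (5T1, order 5), D_5 (5T2, order 10), F_20 (5T3, order 20), A_5 (5T4, order 60) or S_5 (5T5, order 120). The discriminant of f is 271790899200000, which is not a perfect square, so G is not contained in A_5. The transitive groups of degree 5 not contained in A_5 are: F_20 (5T3, order 20), S_5 (5T5, order 120). By Dedekind's theorem, for a prime p not dividing disc(f) the degrees of the irreducible factors of f mod p form the cycle type of an element of G. Factoring f modulo the 18 such primes p <= 73 (skipping 2, 3, 5, which divide the discriminant), each new pattern first appears at: mod 7: f = (x + 4)(x^4 + 6x^3 + 2x^2 + 2x + 4), pattern 4+1; mod 11: f = (x + 1)(x^2 + 3)(x^2 + 9x + 6), pattern 2+2+1; mod 19: f = (x^5 + 10x^4 + 2x^3 + 4x^2 + 16x + 14), pattern 5. No other pattern occurs in this range, so the set of observed cycle types is {4+1, 2+2+1, 5}. The candidates containing elements of all these cycle types are F_20 (5T3) of order 20, S_5 (5T5) of order 120; the others are excluded. The observed types are precisely the cycle types that occur in F_20 (5T3) (apart from the identity). Each of the other remaining candidates has further cycle types, and by the Chebotarev density theorem the matching factorization patterns would occur for a proportion of primes equal to their share of the group: S_5 (5T5) additionally contains elements of type 3+2, 3+1+1, 2+1+1+1 (50 of its 120 elements, about 42% of primes). None of the 18 primes tested shows any such pattern (for each of these groups the chance of that is below 10^-4), which rules them out. Hence G = F_20 (5T3), of order 20.

5T3: F_20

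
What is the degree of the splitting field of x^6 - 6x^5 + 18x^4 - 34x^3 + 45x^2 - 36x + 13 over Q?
120

The degree of the splitting field over Q equals the order of the Galois group, so first determine the group. The polynomial f is an irreducible sextic over Q, so G = Gal(f/Q) is one of the 16 transitive subgroups 6T1, ..., 6T16 of S_6. The discriminant of f is -16003008, which is not a perfect square, so G is not contained in A_6. The transitive groups of degree 6 not contained in A_6 are: C_6 (6T1, order 6), S_3 (6T2, order 6), D_6 (6T3, order 12), C_3 x S_3 (6T5, order 18), A_4 x C_2 (6T6, order 24), S_4 (6T8, order 24), S_3 x S_3 (6T9, order 36), S_4 x C_2 (6T11, order 48), (S_3 x S_3) : C_2 (6T13, order 72), PGL(2,5) (6T14, order 120), S_6 (6T16, order 720). By Dedekind's theorem, for a prime p not dividing disc(f) the degrees of the irreducible factors of f mod p form the cycle type of an element of G. Factoring f modulo the 21 such primes p <= 89 (skipping 2, 3, 7, which divide the discriminant), each new pattern first appears at: mod 5: f = (x^6 + 4x^5 + 3x^4 + x^3 + 4x + 3), pattern 6; mod 11: f = (x + 8)(x^5 + 8x^4 + 9x^3 + 4x^2 + 2x + 3), pattern 5+1; mod 13: f = (x)(x + 4)(x^4 + 3x^3 + 6x^2 + 7x + 4), pattern 4+1+1; mod 23: f = (x + 2)(x + 6)(x^2 + 3x + 21)(x^2 + 6x + 10), pattern 2+2+1+1; mod 43: f = (x^3 + 16x^2 + 30x + 18)(x^3 + 21x^2 + 39x + 27), pattern 3+3; mod 61: f = (x^2 + 30x + 2)(x^2 + 41x + 31)(x^2 + 45x + 13), pattern 2+2+2. No other pattern occurs in this range, so the set of observed cycle types is {6, 5+1, 4+1+1, 2+2+1+1, 3+3, 2+2+2}. The candidates containing elements of all these cycle types are PGL(2,5) (6T14) of order 120, S_6 (6T16) of order 720; the others are excluded. The observed types are precisely the cycle types that occur in PGL(2,5) (6T14) (apart from the identity). Each of the other remaining candidates has further cycle types, and by the Chebotarev density theorem the matching factorization patterns would occur for a proportion of primes equal to their share of the group: S_6 (6T16) additionally contains elements of type 4+2, 3+2+1, 3+1+1+1, 2+1+1+1+1 (265 of its 720 elements, about 37% of primes). None of the 21 primes tested shows any such pattern (for each of these groups the chance of that is below 10^-4), which rules them out. Hence G = PGL(2,5) (6T14), of order 120. The Galois group PGL(2,5) (6T14) has order 120, so the splitting field has degree 120 over Q.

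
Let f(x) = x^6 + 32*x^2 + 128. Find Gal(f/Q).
The polynomial f is an irreducible sextic over Q, so G = Gal(f/Q) is one of the 16 transitive subgroups 6T1, ..., 6T16 of S_6. The discriminant of f is -2693803488051200, which is not a perfect square, so G is not contained in A_6. The transitive groups of degree 6 not contained in A_6 are: C_6 (6T1, order 6), S_3 (6T2, order 6), D_6 (6T3, order 12), C_3 x S_3 (6T5, order 18), A_4 x C_2 (6T6, order 24), S_4 (6T8, order 24), S_3 x S_3 (6T9, order 36), S_4 x C_2 (6T11, order 48), (S_3 x S_3) : C_2 (6T13, order 72), PGL(2,5) (6T14, order 120), S_6 (6T16, order 720). By Dedekind's theorem, for a prime p not dividing disc(f) the degrees of the irreducible factors of f mod p form the cycle type of an element of G. Factoring f modulo the 17 such primes p <= 71 (skipping 2, 5, 7, which divide the discriminant), each new pattern first appears at: mod 3: f = (x^3 + x^2 + 2x + 1)(x^3 + 2x^2 + 2x + 2), pattern 3+3; mod 13: f = (x^6 + 6x^2 + 11), pattern 6; mod 19: f = (x^2 + 1)(x^4 + 18x^2 + 14), pattern 4+2; mod 23: f = (x + 1)(x + 22)(x^4 + x^2 + 10), pattern 4+1+1; mod 53: f = (x^2 + 21)(x^2 + 22x + 46)(x^2 + 31x + 46), pattern 2+2+2; mod 59: f = (x + 8)(x + 51)(x^2 + 10x + 23)(x^2 + 49x + 23), pattern 2+2+1+1; mod 71: f = (x + 16)(x + 22)(x + 49)(x + 55)(x^2 + 30), pattern 2+1+1+1+1. No other pattern occurs in this range, so the set of observed cycle types is {3+3, 6, 4+2, 4+1+1, 2+2+2, 2+2+1+1, 2+1+1+1+1}. The candidates containing elements of all these cycle types are S_4 x C_2 (6T11) of order 48, S_6 (6T16) of order 720; the others are excluded. The observed types are precisely the cycle types that occur in S_4 x C_2 (6T11) (apart from the identity). Each of the other remaining candidates has further cycle types, and by the Chebotarev density theorem the matching factorization patterns would occur for a proportion of primes equal to their share of the group: S_6 (6T16) additionally contains elements of type 5+1, 3+2+1, 3+1+1+1 (304 of its 720 elements, about 42% of primes). None of the 17 primes tested shows any such pattern (for each of these groups the chance of that is below 10^-4), which rules them out. Hence G = S_4 x C_2 (6T11), of order 48.

S_4 x C_2 (also written S4xC2)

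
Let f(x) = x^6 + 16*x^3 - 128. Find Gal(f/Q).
S_3 x S_3

The polynomial f is an irreducible sextic over Q, so G = Gal(f/Q) is one of the 16 transitive subgroups 6T1, ..., 6T16 of S_6. The discriminant of f is 5410421842378752, which is not a perfect square, so G is not contained in A_6. The transitive groups of degree 6 not contained in A_6 are: C_6 (6T1, order 6), S_3 (6T2, order 6), D_6 (6T3, order 12), C_3 x S_3 (6T5, order 18), A_4 x C_2 (6T6, order 24), S_4 (6T8, order 24), S_3 x S_3 (6T9, order 36), S_4 x C_2 (6T11, order 48), (S_3 x S_3) : C_2 (6T13, order 72), PGL(2,5) (6T14, order 120), S_6 (6T16, order 720). By Dedekind's theorem, for a prime p not dividing disc(f) the degrees of the irreducible factors of f mod p form the cycle type of an element of G. Factoring f modulo the 23 such primes p <= 97 (skipping 2, 3, which divide the discriminant), each new pattern first appears at: mod 5: f = (x^6 + x^3 + 2), pattern 6; mod 11: f = (x + 1)(x + 5)(x^2 + 6x + 3)(x^2 + 10x + 1), pattern 2+2+1+1; mod 13: f = (x + 1)(x + 3)(x + 9)(x^3 + 2), pattern 3+1+1+1; mod 31: f = (x^2 + 3x + 15)(x^2 + 13x + 13)(x^2 + 15x + 3), pattern 2+2+2; mod 97: f = (x^3 + 25)(x^3 + 88), pattern 3+3. No other pattern occurs in this range, so the set of observed cycle types is {6, 2+2+1+1, 3+1+1+1, 2+2+2, 3+3}. The candidates containing elements of all these cycle types are S_3 x S_3 (6T9) of order 36, (S_3 x S_3) : C_2 (6T13) of order 72, S_6 (6T16) of order 720; the others are excluded. The observed types are precisely the cycle types that occur in S_3 x S_3 (6T9) (apart from the identity). Each of the other remaining candidates has further cycle types, and by the Chebotarev density theorem the matching factorization patterns would occur for a proportion of primes equal to their share of the group: (S_3 x S_3) : C_2 (6T13) additionally contains elements of type 4+2, 3+2+1, 2+1+1+1+1 (36 of its 72 elements, about 50% of primes); S_6 (6T16) additionally contains elements of type 5+1, 4+2, 4+1+1, 3+2+1, 2+1+1+1+1 (459 of its 720 elements, about 64% of primes). None of the 23 primes tested shows any such pattern (for each of these groups the chance of that is below 10^-4), which rules them out. Hence G = S_3 x S_3 (6T9), of order 36.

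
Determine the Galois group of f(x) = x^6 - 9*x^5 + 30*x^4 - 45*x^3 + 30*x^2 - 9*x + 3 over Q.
The polynomial f is an irreducible sextic over Q, so G = Gal(f/Q) is one of the 16 transitive subgroups 6T1, ..., 6T16 of S_6. The discriminant of f is -34992, which is not a perfect square, so G is not contained in A_6. The transitive groups of degree 6 not contained in A_6 are: C_6 (6T1, order 6), S_3 (6T2, order 6), D_6 (6T3, order 12), C_3 x S_3 (6T5, order 18), A_4 x C_2 (6T6, order 24), S_4 (6T8, order 24), S_3 x S_3 (6T9, order 36), S_4 x C_2 (6T11, order 48), (S_3 x S_3) : C_2 (6T13, order 72), PGL(2,5) (6T14, order 120), S_6 (6T16, order 720). By Dedekind's theorem, for a prime p not dividing disc(f) the degrees of the irreducible factors of f mod p form the cycle type of an element of G. Factoring f modulo the 23 such primes p <= 97 (skipping 2, 3, which divide the discriminant), each new pattern first appears at: mod 5: f = (x^2 + 2)(x^2 + 2x + 4)(x^2 + 4x + 1), pattern 2+2+2; mod 7: f = (x^3 + 5x + 2)(x^3 + 5x^2 + 4x + 5), pattern 3+3; mod 31: f = (x + 2)(x + 6)(x + 8)(x + 20)(x + 22)(x + 26), pattern 1+1+1+1+1+1. No other pattern occurs in this range, so the set of observed cycle types is {2+2+2, 3+3, 1+1+1+1+1+1}. The candidates containing elements of all these cycle types are C_6 (6T1) of order 6, S_3 (6T2) of order 6, D_6 (6T3) of order 12, C_3 x S_3 (6T5) of order 18, A_4 x C_2 (6T6) of order 24, S_4 (6T8) of order 24, S_3 x S_3 (6T9) of order 36, S_4 x C_2 (6T11) of order 48, (S_3 x S_3) : C_2 (6T13) of order 72, PGL(2,5) (6T14) of order 120, S_6 (6T16) of order 720; the others are excluded. The observed types are precisely the cycle types that occur in S_3 (6T2). Each of the other remaining candidates has further cycle types, and by the Chebotarev density theorem the matching factorization patterns would occur for a proportion of primes equal to their share of the group: C_6 (6T1) additionally contains elements of type 6 (2 of its 6 elements, about 33% of primes); D_6 (6T3) additionally contains elements of type 6, 2+2+1+1 (5 of its 12 elements, about 42% of primes); C_3 x S_3 (6T5) additionally contains elements of type 6, 3+1+1+1 (10 of its 18 elements, about 56% of primes); A_4 x C_2 (6T6) additionally contains elements of type 6, 2+2+1+1, 2+1+1+1+1 (14 of its 24 elements, about 58% of primes); S_4 (6T8) additionally contains elements of type 4+1+1, 2+2+1+1 (9 of its 24 elements, about 38% of primes); S_3 x S_3 (6T9) additionally contains elements of type 6, 3+1+1+1, 2+2+1+1 (25 of its 36 elements, about 69% of primes); S_4 x C_2 (6T11) additionally contains elements of type 6, 4+2, 4+1+1, 2+2+1+1, 2+1+1+1+1 (32 of its 48 elements, about 67% of primes); (S_3 x S_3) : C_2 (6T13) additionally contains elements of type 6, 4+2, 3+2+1, 3+1+1+1, 2+2+1+1, 2+1+1+1+1 (61 of its 72 elements, about 85% of primes); PGL(2,5) (6T14) additionally contains elements of type 6, 5+1, 4+1+1, 2+2+1+1 (89 of its 120 elements, about 74% of primes); S_6 (6T16) additionally contains elements of type 6, 5+1, 4+2, 4+1+1, 3+2+1, 3+1+1+1, 2+2+1+1, 2+1+1+1+1 (664 of its 720 elements, about 92% of primes). None of the 23 primes tested shows any such pattern (for each of these groups the chance of that is below 10^-4), which rules them out. Hence G = S_3 (6T2), of order 6.

S_3, S_3 acting on 6 points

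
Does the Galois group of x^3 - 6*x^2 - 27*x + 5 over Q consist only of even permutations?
The polynomial is irreducible of degree 3 over Q. Its discriminant is 123201 = 351^2, a perfect square. A Galois group lies in the alternating group exactly when the discriminant is a square in Q, so the Galois group (C_3) is contained in A_3.

Yes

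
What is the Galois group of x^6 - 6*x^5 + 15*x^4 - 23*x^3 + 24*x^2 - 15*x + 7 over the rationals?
6T5: C_3 x S_3

The polynomial f is an irreducible sextic over Q, so G = Gal(f/Q) is one of the 16 transitive subgroups 6T1, ..., 6T16 of S_6. The discriminant of f is -177147, which is not a perfect square, so G is not contained in A_6. The transitive groups of degree 6 not contained in A_6 are: C_6 (6T1, order 6), S_3 (6T2, order 6), D_6 (6T3, order 12), C_3 x S_3 (6T5, order 18), A_4 x C_2 (6T6, order 24), S_4 (6T8, order 24), S_3 x S_3 (6T9, order 36), S_4 x C_2 (6T11, order 48), (S_3 x S_3) : C_2 (6T13, order 72), PGL(2,5) (6T14, order 120), S_6 (6T16, order 720). By Dedekind's theorem, for a prime p not dividing disc(f) the degrees of the irreducible factors of f mod p form the cycle type of an element of G. Factoring f modulo the 33 such primes p <= 139 (skipping 3, which divides the discriminant), each new pattern first appears at: mod 2: f = (x^6 + x^4 + x^3 + x + 1), pattern 6; mod 7: f = (x)(x + 1)(x + 3)(x^3 + 4x^2 + 3x + 2), pattern 3+1+1+1; mod 17: f = (x^2 + 2x + 4)(x^2 + 10x + 13)(x^2 + 16x + 7), pattern 2+2+2; mod 19: f = (x^3 + 16x^2 + 3x + 5)(x^3 + 16x^2 + 3x + 9), pattern 3+3; mod 73: f = (x + 12)(x + 20)(x + 21)(x + 28)(x + 29)(x + 30), pattern 1+1+1+1+1+1. No other pattern occurs in this range, so the set of observed cycle types is {6, 3+1+1+1, 2+2+2, 3+3, 1+1+1+1+1+1}. The candidates containing elements of all these cycle types are C_3 x S_3 (6T5) of order 18, S_3 x S_3 (6T9) of order 36, (S_3 x S_3) : C_2 (6T13) of order 72, S_6 (6T16) of order 720; the others are excluded. The observed types are precisely the cycle types that occur in C_3 x S_3 (6T5). Each of the other remaining candidates has further cycle types, and by the Chebotarev density theorem the matching factorization patterns would occur for a proportion of primes equal to their share of the group: S_3 x S_3 (6T9) additionally contains elements of type 2+2+1+1 (9 of its 36 elements, about 25% of primes); (S_3 x S_3) : C_2 (6T13) additionally contains elements of type 4+2, 3+2+1, 2+2+1+1, 2+1+1+1+1 (45 of its 72 elements, about 62% of primes); S_6 (6T16) additionally contains elements of type 5+1, 4+2, 4+1+1, 3+2+1, 2+2+1+1, 2+1+1+1+1 (504 of its 720 elements, about 70% of primes). None of the 33 primes tested shows any such pattern (for each of these groups the chance of that is below 10^-4), which rules them out. Hence G = C_3 x S_3 (6T5), of order 18.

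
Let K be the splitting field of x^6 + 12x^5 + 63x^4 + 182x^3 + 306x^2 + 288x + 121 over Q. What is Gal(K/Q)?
The polynomial f is an irreducible sextic over Q, so G = Gal(f/Q) is one of the 16 transitive subgroups 6T1, ..., 6T16 of S_6. The discriminant of f is -16003008, which is not a perfect square, so G is not contained in A_6. The transitive groups of degree 6 not contained in A_6 are: C_6 (6T1, order 6), S_3 (6T2, order 6), D_6 (6T3, order 12), C_3 x S_3 (6T5, order 18), A_4 x C_2 (6T6, order 24), S_4 (6T8, order 24), S_3 x S_3 (6T9, order 36), S_4 x C_2 (6T11, order 48), (S_3 x S_3) : C_2 (6T13, order 72), PGL(2,5) (6T14, order 120), S_6 (6T16, order 720). By Dedekind's theorem, for a prime p not dividing disc(f) the degrees of the irreducible factors of f mod p form the cycle type of an element of G. Factoring f modulo the 21 such primes p <= 89 (skipping 2, 3, 7, which divide the discriminant), each new pattern first appears at: mod 5: f = (x^6 + 2x^5 + 3x^4 + 2x^3 + x^2 + 3x + 1), pattern 6; mod 11: f = (x)(x^5 + x^4 + 8x^3 + 6x^2 + 9x + 2), pattern 5+1; mod 13: f = (x + 3)(x + 7)(x^4 + 2x^3 + 9x^2 + 11x + 7), pattern 4+1+1; mod 23: f = (x + 5)(x + 9)(x^2 + 9x + 16)(x^2 + 12x + 14), pattern 2+2+1+1; mod 43: f = (x^3 + 25x^2 + 24x + 21)(x^3 + 30x^2 + 20x + 16), pattern 3+3; mod 61: f = (x^2 + 36x + 40)(x^2 + 47x + 41)(x^2 + 51x + 35), pattern 2+2+2. No other pattern occurs in this range, so the set of observed cycle types is {6, 5+1, 4+1+1, 2+2+1+1, 3+3, 2+2+2}. The candidates containing elements of all these cycle types are PGL(2,5) (6T14) of order 120, S_6 (6T16) of order 720; the others are excluded. The observed types are precisely the cycle types that occur in PGL(2,5) (6T14) (apart from the identity). Each of the other remaining candidates has further cycle types, and by the Chebotarev density theorem the matching factorization patterns would occur for a proportion of primes equal to their share of the group: S_6 (6T16) additionally contains elements of type 4+2, 3+2+1, 3+1+1+1, 2+1+1+1+1 (265 of its 720 elements, about 37% of primes). None of the 21 primes tested shows any such pattern (for each of these groups the chance of that is below 10^-4), which rules them out. Hence G = PGL(2,5) (6T14), of order 120.

PGL(2,5) (also written S5(6))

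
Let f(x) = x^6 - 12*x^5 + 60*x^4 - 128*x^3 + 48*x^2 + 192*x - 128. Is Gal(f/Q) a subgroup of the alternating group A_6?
No

The polynomial is irreducible of degree 6 over Q. Its discriminant is 1352605460594688, which is not a perfect square. A Galois group lies in the alternating group exactly when the discriminant is a square in Q, so the Galois group (D_6) is not contained in A_6.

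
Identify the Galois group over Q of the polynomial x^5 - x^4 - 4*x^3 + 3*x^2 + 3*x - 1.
The polynomial f is an irreducible quintic over Q, so G = Gal(f/Q) is a transitive subgroup of S_5: one of C_5 (5T1, order 5), D_5 (5T2, order 10), F_20 (5T3, order 20), A_5 (5T4, order 60) or S_5 (5T5, order 120). The discriminant of f is 14641 = 121^2, a perfect square, so G is contained in A_5. The transitive groups of degree 5 contained in A_5 are: C_5 (5T1, order 5), D_5 (5T2, order 10), A_5 (5T4, order 60). By Dedekind's theorem, for a prime p not dividing disc(f) the degrees of the irreducible factors of f mod p form the cycle type of an element of G. Factoring f modulo the 14 such primes p <= 47 (skipping 11, which divides the discriminant), each new pattern first appears at: mod 2: f = (x^5 + x^4 + x^2 + x + 1), pattern 5; mod 23: f = (x + 4)(x + 6)(x + 10)(x + 11)(x + 14), pattern 1+1+1+1+1. No other pattern occurs in this range, so the set of observed cycle types is {5, 1+1+1+1+1}. The candidates containing elements of all these cycle types are C_5 (5T1) of order 5, D_5 (5T2) of order 10, A_5 (5T4) of order 60; the others are excluded. The observed types are precisely the cycle types that occur in C_5 (5T1). Each of the other remaining candidates has further cycle types, and by the Chebotarev density theorem the matching factorization patterns would occur for a proportion of primes equal to their share of the group: D_5 (5T2) additionally contains elements of type 2+2+1 (5 of its 10 elements, about 50% of primes); A_5 (5T4) additionally contains elements of type 3+1+1, 2+2+1 (35 of its 60 elements, about 58% of primes). None of the 14 primes tested shows any such pattern (for each of these groups the chance of that is below 10^-4), which rules them out. Hence G = C_5 (5T1), of order 5.

5T1: C_5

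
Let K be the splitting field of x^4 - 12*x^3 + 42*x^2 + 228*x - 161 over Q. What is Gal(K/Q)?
The polynomial is an irreducible quartic over Q and its discriminant is -144747825152, which is not a perfect square, so the Galois group is not contained in A_4. The resolvent cubic y^3 - 42*y^2 - 2092*y - 55848 has exactly one rational root, so the Galois group is C_4 or D_4. The quartic remains irreducible over Q(sqrt(disc)), so the group is D_4.

D_4, the dihedral group of order 8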